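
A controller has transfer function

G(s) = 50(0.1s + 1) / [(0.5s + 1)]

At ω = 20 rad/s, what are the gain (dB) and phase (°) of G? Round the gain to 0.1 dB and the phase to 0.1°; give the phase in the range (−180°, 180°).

20.9 dB, -20.9°

At ω = 20 rad/s:
zero (1 + j20·0.1) = 1 + j2 → |·| ≈ 2.2361, ∠ ≈ 63.43°
pole (1 + j20·0.5) = 1 + j10 → |·| ≈ 10.05, ∠ ≈ 84.29°
|G| = 50 · 2.2361 / (10.05) ≈ 11.125
Gain = 20 log₁₀(11.125) ≈ 20.93 dB
∠G = (63.43°) − (84.29°) = -20.86°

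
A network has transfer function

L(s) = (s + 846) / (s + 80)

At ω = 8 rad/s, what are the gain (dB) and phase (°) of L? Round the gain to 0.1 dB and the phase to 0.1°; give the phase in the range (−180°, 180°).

At s = jω = j8:
zero (s+846): 846 + j8 → |·| = √(846²+8²) = √715780 ≈ 846.04, ∠ = arctan(8/846) ≈ 0.54°
pole (s+80): 80 + j8 → |·| = √(80²+8²) = √6464 ≈ 80.399, ∠ = arctan(8/80) ≈ 5.71°
|L| = 1 · 846.04 / 80.399 ≈ 10.523
Gain = 20 log₁₀(10.523) ≈ 20.44 dB
∠L = 0.54° − 5.71° = -5.17°

20.4 dB, -5.2°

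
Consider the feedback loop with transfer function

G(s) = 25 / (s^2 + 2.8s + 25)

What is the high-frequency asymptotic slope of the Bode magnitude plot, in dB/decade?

Each pole contributes −20 dB/decade at high frequency; each zero contributes +20 dB/decade.
Net: 0 zero(s) − 2 pole(s) → -40 dB/decade.

-40 dB/decade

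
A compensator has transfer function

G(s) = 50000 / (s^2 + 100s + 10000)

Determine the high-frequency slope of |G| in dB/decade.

Each pole contributes −20 dB/decade at high frequency; each zero contributes +20 dB/decade.
Net: 0 zero(s) − 2 pole(s) → -40 dB/decade.

-40 dB/decade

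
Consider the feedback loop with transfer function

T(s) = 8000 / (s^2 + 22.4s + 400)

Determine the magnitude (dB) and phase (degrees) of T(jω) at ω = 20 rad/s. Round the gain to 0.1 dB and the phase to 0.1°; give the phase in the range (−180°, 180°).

25.0 dB, -90.0°

At s = jω = j20:
quadratic: (j20)² + 22.4·j20 + 400 = 0 + j448 → |·| ≈ 448, ∠ ≈ 90.00°
|T| = 8000 / 448 ≈ 17.857
Gain = 20 log₁₀(17.857) ≈ 25.04 dB
∠T = 0.00° − 90.00° = -90.00°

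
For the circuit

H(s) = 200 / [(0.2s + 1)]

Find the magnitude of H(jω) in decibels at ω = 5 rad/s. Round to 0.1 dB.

43.0 dB

At ω = 5 rad/s:
pole (1 + j5·0.2) = 1 + j1 → |·| ≈ 1.4142, ∠ ≈ 45.00°
|H| = 200 · 1 / (1.4142) ≈ 141.42
Gain = 20 log₁₀(141.42) ≈ 43.01 dB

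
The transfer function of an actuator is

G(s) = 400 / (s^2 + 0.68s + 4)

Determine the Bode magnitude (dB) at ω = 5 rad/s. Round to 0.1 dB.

At s = jω = j5:
quadratic: (j5)² + 0.68·j5 + 4 = -21 + j3.4 → |·| ≈ 21.273, ∠ ≈ 170.80°
|G| = 400 / 21.273 ≈ 18.803
Gain = 20 log₁₀(18.803) ≈ 25.48 dB

25.5 dB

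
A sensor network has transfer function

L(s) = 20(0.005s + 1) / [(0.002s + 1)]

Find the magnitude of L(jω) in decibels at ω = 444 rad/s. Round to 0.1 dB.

31.2 dB

At ω = 444 rad/s:
zero (1 + j444·0.005) = 1 + j2.22 → |·| ≈ 2.4348, ∠ ≈ 65.75°
pole (1 + j444·0.002) = 1 + j0.888 → |·| ≈ 1.3374, ∠ ≈ 41.61°
|L| = 20 · 2.4348 / (1.3374) ≈ 36.411
Gain = 20 log₁₀(36.411) ≈ 31.22 dB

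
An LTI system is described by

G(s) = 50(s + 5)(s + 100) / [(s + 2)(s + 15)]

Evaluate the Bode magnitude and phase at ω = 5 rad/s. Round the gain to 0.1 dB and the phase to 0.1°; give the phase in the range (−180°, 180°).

52.4 dB, -38.8°

At s = jω = j5:
zero (s+5): 5 + j5 → |·| = √(5²+5²) = √50 ≈ 7.0711, ∠ = arctan(5/5) ≈ 45.00°
zero (s+100): 100 + j5 → |·| = √(100²+5²) = √10025 ≈ 100.12, ∠ = arctan(5/100) ≈ 2.86°
pole (s+2): 2 + j5 → |·| = √(2²+5²) = √29 ≈ 5.3852, ∠ = arctan(5/2) ≈ 68.20°
pole (s+15): 15 + j5 → |·| = √(15²+5²) = √250 ≈ 15.811, ∠ = arctan(5/15) ≈ 18.43°
|G| = 50 · 707.96 / 85.145 ≈ 415.74
Gain = 20 log₁₀(415.74) ≈ 52.38 dB
∠G = 47.86° − 86.63° = -38.77°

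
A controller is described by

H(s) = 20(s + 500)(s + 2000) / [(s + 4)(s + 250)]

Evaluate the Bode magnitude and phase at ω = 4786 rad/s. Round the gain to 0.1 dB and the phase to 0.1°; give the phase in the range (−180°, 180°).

At s = jω = j4786:
zero (s+500): 500 + j4786 → |·| = √(500²+4786²) = √23155796 ≈ 4812, ∠ = arctan(4786/500) ≈ 84.04°
zero (s+2000): 2000 + j4786 → |·| = √(2000²+4786²) = √26905796 ≈ 5187.1, ∠ = arctan(4786/2000) ≈ 67.32°
pole (s+4): 4 + j4786 → |·| = √(4²+4786²) = √22905812 ≈ 4786, ∠ = arctan(4786/4) ≈ 89.95°
pole (s+250): 250 + j4786 → |·| = √(250²+4786²) = √22968296 ≈ 4792.5, ∠ = arctan(4786/250) ≈ 87.01°
|H| = 20 · 2.496e+07 / 2.2937e+07 ≈ 21.764
Gain = 20 log₁₀(21.764) ≈ 26.75 dB
∠H = 151.36° − 176.96° = -25.60°

26.8 dB, -25.6°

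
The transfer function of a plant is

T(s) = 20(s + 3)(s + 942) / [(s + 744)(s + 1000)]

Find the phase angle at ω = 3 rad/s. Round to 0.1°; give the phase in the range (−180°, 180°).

44.8°

At s = jω = j3:
zero (s+3): 3 + j3 → |·| = √(3²+3²) = √18 ≈ 4.2426, ∠ = arctan(3/3) ≈ 45.00°
zero (s+942): 942 + j3 → |·| = √(942²+3²) = √887373 ≈ 942, ∠ = arctan(3/942) ≈ 0.18°
pole (s+744): 744 + j3 → |·| = √(744²+3²) = √553545 ≈ 744.01, ∠ = arctan(3/744) ≈ 0.23°
pole (s+1000): 1000 + j3 → |·| = √(1000²+3²) = √1000009 ≈ 1000, ∠ = arctan(3/1000) ≈ 0.17°
∠T = 45.18° − 0.40° = 44.78°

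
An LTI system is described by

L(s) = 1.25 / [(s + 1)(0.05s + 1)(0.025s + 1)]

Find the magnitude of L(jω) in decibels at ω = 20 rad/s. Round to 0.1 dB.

-28.1 dB

At ω = 20 rad/s:
pole (1 + j20·1) = 1 + j20 → |·| ≈ 20.025, ∠ ≈ 87.14°
pole (1 + j20·0.05) = 1 + j1 → |·| ≈ 1.4142, ∠ ≈ 45.00°
pole (1 + j20·0.025) = 1 + j0.5 → |·| ≈ 1.118, ∠ ≈ 26.57°
|L| = 1.25 · 1 / (20.025 · 1.4142 · 1.118) ≈ 0.039481
Gain = 20 log₁₀(0.039481) ≈ -28.07 dB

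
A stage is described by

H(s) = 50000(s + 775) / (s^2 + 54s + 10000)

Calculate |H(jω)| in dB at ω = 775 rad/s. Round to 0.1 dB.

At s = jω = j775:
zero (s+775): 775 + j775 → |·| = √(775²+775²) = √1201250 ≈ 1096, ∠ = arctan(775/775) ≈ 45.00°
quadratic: (j775)² + 54·j775 + 10000 = -590625 + j41850 → |·| ≈ 5.9211e+05, ∠ ≈ 175.95°
|H| = 50000 · 1096 / 5.9211e+05 ≈ 92.55
Gain = 20 log₁₀(92.55) ≈ 39.33 dB

39.3 dB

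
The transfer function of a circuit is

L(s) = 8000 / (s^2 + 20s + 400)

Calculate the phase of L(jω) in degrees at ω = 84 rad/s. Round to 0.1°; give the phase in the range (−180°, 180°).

At s = jω = j84:
quadratic: (j84)² + 20·j84 + 400 = -6656 + j1680 → |·| ≈ 6864.7, ∠ ≈ 165.83°
∠L = 0.00° − 165.83° = -165.83°

-165.8°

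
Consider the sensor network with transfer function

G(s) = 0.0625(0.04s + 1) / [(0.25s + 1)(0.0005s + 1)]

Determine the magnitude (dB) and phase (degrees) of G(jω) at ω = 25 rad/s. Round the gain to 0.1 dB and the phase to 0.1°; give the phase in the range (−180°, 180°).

At ω = 25 rad/s:
zero (1 + j25·0.04) = 1 + j1 → |·| ≈ 1.4142, ∠ ≈ 45.00°
pole (1 + j25·0.25) = 1 + j6.25 → |·| ≈ 6.3295, ∠ ≈ 80.91°
pole (1 + j25·0.0005) = 1 + j0.0125 → |·| ≈ 1.0001, ∠ ≈ 0.72°
|G| = 0.0625 · 1.4142 / (6.3295 · 1.0001) ≈ 0.013963
Gain = 20 log₁₀(0.013963) ≈ -37.10 dB
∠G = (45.00°) − (80.91° + 0.72°) = -36.63°

-37.1 dB, -36.6°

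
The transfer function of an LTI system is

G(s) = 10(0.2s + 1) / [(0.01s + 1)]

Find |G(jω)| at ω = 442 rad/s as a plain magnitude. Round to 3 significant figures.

195

At ω = 442 rad/s:
zero (1 + j442·0.2) = 1 + j88.4 → |·| ≈ 88.406, ∠ ≈ 89.35°
pole (1 + j442·0.01) = 1 + j4.42 → |·| ≈ 4.5317, ∠ ≈ 77.25°
|G| = 10 · 88.406 / (4.5317) ≈ 195.08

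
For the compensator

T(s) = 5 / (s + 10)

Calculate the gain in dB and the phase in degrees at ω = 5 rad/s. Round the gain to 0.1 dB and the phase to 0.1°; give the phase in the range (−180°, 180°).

-7.0 dB, -26.6°

Substitute s = j5:
Numerator: 5 = 5 + j0
Denominator: (j5) + 10 = 10 + j5
|N| = √(5² + 0²) ≈ 5, ∠N ≈ 0.00°
|D| = √(10² + 5²) ≈ 11.18, ∠D ≈ 26.57°
|T| = 5 / 11.18 ≈ 0.44723
Gain = 20 log₁₀(0.44723) ≈ -6.99 dB
∠T = 0.00° − 26.57° = -26.57°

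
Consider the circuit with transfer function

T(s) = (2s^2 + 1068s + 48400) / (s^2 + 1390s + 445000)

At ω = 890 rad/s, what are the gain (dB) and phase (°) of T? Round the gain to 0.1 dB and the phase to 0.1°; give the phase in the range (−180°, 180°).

Substitute s = j890:
Numerator: 2(j890)^2 + 1068(j890) + 48400 = -1535800 + j950520
Denominator: (j890)^2 + 1390(j890) + 445000 = -347100 + j1237100
|N| = √(1535800² + 950520²) ≈ 1.8061e+06, ∠N ≈ 148.25°
|D| = √(347100² + 1237100²) ≈ 1.2849e+06, ∠D ≈ 105.67°
|T| = 1.8061e+06 / 1.2849e+06 ≈ 1.4056
Gain = 20 log₁₀(1.4056) ≈ 2.96 dB
∠T = 148.25° − 105.67° = 42.58°

3.0 dB, 42.6°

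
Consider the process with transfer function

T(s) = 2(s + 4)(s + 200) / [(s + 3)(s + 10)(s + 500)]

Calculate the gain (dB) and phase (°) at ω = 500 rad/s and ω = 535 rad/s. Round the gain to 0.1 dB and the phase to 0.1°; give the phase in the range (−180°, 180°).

ω = 500: -50.3 dB, -65.8°; ω = 535: -50.7 dB, -66.5°

At s = jω = j500:
zero (s+4): 4 + j500 → |·| = √(4²+500²) = √250016 ≈ 500.02, ∠ = arctan(500/4) ≈ 89.54°
zero (s+200): 200 + j500 → |·| = √(200²+500²) = √290000 ≈ 538.52, ∠ = arctan(500/200) ≈ 68.20°
pole (s+3): 3 + j500 → |·| = √(3²+500²) = √250009 ≈ 500.01, ∠ = arctan(500/3) ≈ 89.66°
pole (s+10): 10 + j500 → |·| = √(10²+500²) = √250100 ≈ 500.1, ∠ = arctan(500/10) ≈ 88.85°
pole (s+500): 500 + j500 → |·| = √(500²+500²) = √500000 ≈ 707.11, ∠ = arctan(500/500) ≈ 45.00°
|T| = 2 · 2.6927e+05 / 1.7682e+08 ≈ 0.0030457
Gain = 20 log₁₀(0.0030457) ≈ -50.33 dB
∠T = 157.74° − 223.51° = -65.77°

At s = jω = j535:
zero (s+4): 4 + j535 → |·| = √(4²+535²) = √286241 ≈ 535.01, ∠ = arctan(535/4) ≈ 89.57°
zero (s+200): 200 + j535 → |·| = √(200²+535²) = √326225 ≈ 571.16, ∠ = arctan(535/200) ≈ 69.50°
pole (s+3): 3 + j535 → |·| = √(3²+535²) = √286234 ≈ 535.01, ∠ = arctan(535/3) ≈ 89.68°
pole (s+10): 10 + j535 → |·| = √(10²+535²) = √286325 ≈ 535.09, ∠ = arctan(535/10) ≈ 88.93°
pole (s+500): 500 + j535 → |·| = √(500²+535²) = √536225 ≈ 732.27, ∠ = arctan(535/500) ≈ 46.94°
|T| = 2 · 3.0558e+05 / 2.0963e+08 ≈ 0.0029154
Gain = 20 log₁₀(0.0029154) ≈ -50.71 dB
∠T = 159.07° − 225.55° = -66.48°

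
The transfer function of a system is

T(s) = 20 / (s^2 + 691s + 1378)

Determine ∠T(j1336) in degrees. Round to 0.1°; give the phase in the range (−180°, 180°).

-152.6°

Substitute s = j1336:
Numerator: 20 = 20 + j0
Denominator: (j1336)^2 + 691(j1336) + 1378 = -1783518 + j923176
|N| = √(20² + 0²) ≈ 20, ∠N ≈ 0.00°
|D| = √(1783518² + 923176²) ≈ 2.0083e+06, ∠D ≈ 152.63°
∠T = 0.00° − 152.63° = -152.63°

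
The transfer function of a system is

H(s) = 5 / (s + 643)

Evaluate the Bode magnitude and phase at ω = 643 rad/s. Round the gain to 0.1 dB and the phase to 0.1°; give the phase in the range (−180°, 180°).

At s = jω = j643:
pole (s+643): 643 + j643 → |·| = √(643²+643²) = √826898 ≈ 909.34, ∠ = arctan(643/643) ≈ 45.00°
|H| = 5 / 909.34 ≈ 0.0054985
Gain = 20 log₁₀(0.0054985) ≈ -45.20 dB
∠H = 0.00° − 45.00° = -45.00°

-45.2 dB, -45.0°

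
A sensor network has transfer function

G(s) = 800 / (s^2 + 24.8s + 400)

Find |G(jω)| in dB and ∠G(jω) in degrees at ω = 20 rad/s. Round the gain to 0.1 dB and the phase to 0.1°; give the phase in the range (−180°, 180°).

At s = jω = j20:
quadratic: (j20)² + 24.8·j20 + 400 = 0 + j496 → |·| ≈ 496, ∠ ≈ 90.00°
|G| = 800 / 496 ≈ 1.6129
Gain = 20 log₁₀(1.6129) ≈ 4.15 dB
∠G = 0.00° − 90.00° = -90.00°

4.2 dB, -90.0°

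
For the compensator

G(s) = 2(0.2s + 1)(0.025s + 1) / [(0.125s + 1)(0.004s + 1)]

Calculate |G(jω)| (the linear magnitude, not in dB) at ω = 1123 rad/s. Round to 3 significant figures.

19.5

At ω = 1123 rad/s:
zero (1 + j1123·0.2) = 1 + j224.6 → |·| ≈ 224.6, ∠ ≈ 89.74°
zero (1 + j1123·0.025) = 1 + j28.075 → |·| ≈ 28.093, ∠ ≈ 87.96°
pole (1 + j1123·0.125) = 1 + j140.375 → |·| ≈ 140.38, ∠ ≈ 89.59°
pole (1 + j1123·0.004) = 1 + j4.492 → |·| ≈ 4.602, ∠ ≈ 77.45°
|G| = 2 · 224.6 · 28.093 / (140.38 · 4.602) ≈ 19.534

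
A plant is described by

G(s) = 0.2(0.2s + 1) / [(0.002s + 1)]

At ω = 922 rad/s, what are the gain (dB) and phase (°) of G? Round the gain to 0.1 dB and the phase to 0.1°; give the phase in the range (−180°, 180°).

24.9 dB, 28.2°

At ω = 922 rad/s:
zero (1 + j922·0.2) = 1 + j184.4 → |·| ≈ 184.4, ∠ ≈ 89.69°
pole (1 + j922·0.002) = 1 + j1.844 → |·| ≈ 2.0977, ∠ ≈ 61.53°
|G| = 0.2 · 184.4 / (2.0977) ≈ 17.581
Gain = 20 log₁₀(17.581) ≈ 24.90 dB
∠G = (89.69°) − (61.53°) = 28.16°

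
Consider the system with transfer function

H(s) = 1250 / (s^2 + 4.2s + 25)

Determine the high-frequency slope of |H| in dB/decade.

Each pole contributes −20 dB/decade at high frequency; each zero contributes +20 dB/decade.
Net: 0 zero(s) − 2 pole(s) → -40 dB/decade.

-40 dB/decade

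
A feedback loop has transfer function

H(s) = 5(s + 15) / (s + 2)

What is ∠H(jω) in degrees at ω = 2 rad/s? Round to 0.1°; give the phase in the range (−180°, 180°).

-37.4°

At s = jω = j2:
zero (s+15): 15 + j2 → |·| = √(15²+2²) = √229 ≈ 15.133, ∠ = arctan(2/15) ≈ 7.59°
pole (s+2): 2 + j2 → |·| = √(2²+2²) = √8 ≈ 2.8284, ∠ = arctan(2/2) ≈ 45.00°
∠H = 7.59° − 45.00° = -37.41°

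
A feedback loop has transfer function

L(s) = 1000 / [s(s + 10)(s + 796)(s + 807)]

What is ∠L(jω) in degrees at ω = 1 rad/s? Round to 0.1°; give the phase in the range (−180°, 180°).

At s = jω = j1:
pole (s+10): 10 + j1 → |·| = √(10²+1²) = √101 ≈ 10.05, ∠ = arctan(1/10) ≈ 5.71°
pole (s+796): 796 + j1 → |·| = √(796²+1²) = √633617 ≈ 796, ∠ = arctan(1/796) ≈ 0.07°
pole (s+807): 807 + j1 → |·| = √(807²+1²) = √651250 ≈ 807, ∠ = arctan(1/807) ≈ 0.07°
pole at origin: |s| = 1, ∠ = 90.00° (in denominator)
∠L = 0.00° − 95.85° = -95.85°

-95.9°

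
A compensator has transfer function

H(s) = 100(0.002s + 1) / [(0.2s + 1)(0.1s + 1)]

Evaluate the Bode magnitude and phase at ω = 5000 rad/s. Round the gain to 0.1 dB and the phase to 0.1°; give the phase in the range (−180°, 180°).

-53.9 dB, -95.5°

At ω = 5000 rad/s:
zero (1 + j5000·0.002) = 1 + j10 → |·| ≈ 10.05, ∠ ≈ 84.29°
pole (1 + j5000·0.2) = 1 + j1000 → |·| ≈ 1000, ∠ ≈ 89.94°
pole (1 + j5000·0.1) = 1 + j500 → |·| ≈ 500, ∠ ≈ 89.89°
|H| = 100 · 10.05 / (1000 · 500) ≈ 0.00201
Gain = 20 log₁₀(0.00201) ≈ -53.94 dB
∠H = (84.29°) − (89.94° + 89.89°) = -95.54°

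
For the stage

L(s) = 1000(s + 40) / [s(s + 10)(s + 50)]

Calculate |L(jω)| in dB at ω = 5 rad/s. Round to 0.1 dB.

23.1 dB

At s = jω = j5:
zero (s+40): 40 + j5 → |·| = √(40²+5²) = √1625 ≈ 40.311, ∠ = arctan(5/40) ≈ 7.13°
pole (s+10): 10 + j5 → |·| = √(10²+5²) = √125 ≈ 11.18, ∠ = arctan(5/10) ≈ 26.57°
pole (s+50): 50 + j5 → |·| = √(50²+5²) = √2525 ≈ 50.249, ∠ = arctan(5/50) ≈ 5.71°
pole at origin: |s| = 5, ∠ = 90.00° (in denominator)
|L| = 1000 · 40.311 / 2808.9 ≈ 14.351
Gain = 20 log₁₀(14.351) ≈ 23.14 dB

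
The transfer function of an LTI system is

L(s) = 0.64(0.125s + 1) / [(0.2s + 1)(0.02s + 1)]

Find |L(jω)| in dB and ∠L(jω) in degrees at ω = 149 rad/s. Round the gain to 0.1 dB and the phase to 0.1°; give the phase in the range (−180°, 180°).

-17.9 dB, -72.6°

At ω = 149 rad/s:
zero (1 + j149·0.125) = 1 + j18.625 → |·| ≈ 18.652, ∠ ≈ 86.93°
pole (1 + j149·0.2) = 1 + j29.8 → |·| ≈ 29.817, ∠ ≈ 88.08°
pole (1 + j149·0.02) = 1 + j2.98 → |·| ≈ 3.1433, ∠ ≈ 71.45°
|L| = 0.64 · 18.652 / (29.817 · 3.1433) ≈ 0.12737
Gain = 20 log₁₀(0.12737) ≈ -17.90 dB
∠L = (86.93°) − (88.08° + 71.45°) = -72.60°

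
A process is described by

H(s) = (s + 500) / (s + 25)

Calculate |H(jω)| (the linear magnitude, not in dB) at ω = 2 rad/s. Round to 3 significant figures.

19.9

At s = jω = j2:
zero (s+500): 500 + j2 → |·| = √(500²+2²) = √250004 ≈ 500, ∠ = arctan(2/500) ≈ 0.23°
pole (s+25): 25 + j2 → |·| = √(25²+2²) = √629 ≈ 25.08, ∠ = arctan(2/25) ≈ 4.57°
|H| = 1 · 500 / 25.08 ≈ 19.936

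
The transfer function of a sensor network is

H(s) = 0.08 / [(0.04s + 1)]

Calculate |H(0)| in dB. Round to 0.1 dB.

-21.9 dB

H(0) = 0.08 · 1 / 1 = 0.08
20 log₁₀(0.08) ≈ -21.94 dB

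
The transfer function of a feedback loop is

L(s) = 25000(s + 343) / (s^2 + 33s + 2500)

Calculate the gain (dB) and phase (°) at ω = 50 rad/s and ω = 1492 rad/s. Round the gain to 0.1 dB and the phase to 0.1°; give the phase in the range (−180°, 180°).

ω = 50: 74.4 dB, -81.7°; ω = 1492: 24.7 dB, -101.7°

At s = jω = j50:
zero (s+343): 343 + j50 → |·| = √(343²+50²) = √120149 ≈ 346.63, ∠ = arctan(50/343) ≈ 8.29°
quadratic: (j50)² + 33·j50 + 2500 = 0 + j1650 → |·| ≈ 1650, ∠ ≈ 90.00°
|L| = 25000 · 346.63 / 1650 ≈ 5252
Gain = 20 log₁₀(5252) ≈ 74.41 dB
∠L = 8.29° − 90.00° = -81.71°

At s = jω = j1492:
zero (s+343): 343 + j1492 → |·| = √(343²+1492²) = √2343713 ≈ 1530.9, ∠ = arctan(1492/343) ≈ 77.05°
quadratic: (j1492)² + 33·j1492 + 2500 = -2223564 + j49236 → |·| ≈ 2.2241e+06, ∠ ≈ 178.73°
|L| = 25000 · 1530.9 / 2.2241e+06 ≈ 17.208
Gain = 20 log₁₀(17.208) ≈ 24.71 dB
∠L = 77.05° − 178.73° = -101.68°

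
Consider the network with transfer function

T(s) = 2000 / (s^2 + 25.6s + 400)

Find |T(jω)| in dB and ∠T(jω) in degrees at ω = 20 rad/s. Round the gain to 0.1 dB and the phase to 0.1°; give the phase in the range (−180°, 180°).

At s = jω = j20:
quadratic: (j20)² + 25.6·j20 + 400 = 0 + j512 → |·| ≈ 512, ∠ ≈ 90.00°
|T| = 2000 / 512 ≈ 3.9062
Gain = 20 log₁₀(3.9062) ≈ 11.84 dB
∠T = 0.00° − 90.00° = -90.00°

11.8 dB, -90.0°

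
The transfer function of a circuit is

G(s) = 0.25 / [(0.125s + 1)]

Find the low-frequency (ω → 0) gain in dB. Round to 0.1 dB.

-12.0 dB

G(0) = 0.25 · 1 / 1 = 0.25
20 log₁₀(0.25) ≈ -12.04 dB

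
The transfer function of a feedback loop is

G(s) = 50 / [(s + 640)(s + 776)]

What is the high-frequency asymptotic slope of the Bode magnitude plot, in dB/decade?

Each pole contributes −20 dB/decade at high frequency; each zero contributes +20 dB/decade.
Net: 0 zero(s) − 2 pole(s) → -40 dB/decade.

-40 dB/decade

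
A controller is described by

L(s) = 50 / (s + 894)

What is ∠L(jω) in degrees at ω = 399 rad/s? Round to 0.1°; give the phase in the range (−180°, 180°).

-24.1°

Substitute s = j399:
Numerator: 50 = 50 + j0
Denominator: (j399) + 894 = 894 + j399
|N| = √(50² + 0²) ≈ 50, ∠N ≈ 0.00°
|D| = √(894² + 399²) ≈ 979, ∠D ≈ 24.05°
∠L = 0.00° − 24.05° = -24.05°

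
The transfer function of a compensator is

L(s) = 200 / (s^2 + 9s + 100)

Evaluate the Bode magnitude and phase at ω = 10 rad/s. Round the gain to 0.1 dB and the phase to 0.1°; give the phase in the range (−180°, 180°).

6.9 dB, -90.0°

At s = jω = j10:
quadratic: (j10)² + 9·j10 + 100 = 0 + j90 → |·| ≈ 90, ∠ ≈ 90.00°
|L| = 200 / 90 ≈ 2.2222
Gain = 20 log₁₀(2.2222) ≈ 6.94 dB
∠L = 0.00° − 90.00° = -90.00°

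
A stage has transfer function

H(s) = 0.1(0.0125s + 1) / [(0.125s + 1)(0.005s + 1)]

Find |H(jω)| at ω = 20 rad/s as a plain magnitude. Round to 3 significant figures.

0.0381

At ω = 20 rad/s:
zero (1 + j20·0.0125) = 1 + j0.25 → |·| ≈ 1.0308, ∠ ≈ 14.04°
pole (1 + j20·0.125) = 1 + j2.5 → |·| ≈ 2.6926, ∠ ≈ 68.20°
pole (1 + j20·0.005) = 1 + j0.1 → |·| ≈ 1.005, ∠ ≈ 5.71°
|H| = 0.1 · 1.0308 / (2.6926 · 1.005) ≈ 0.038092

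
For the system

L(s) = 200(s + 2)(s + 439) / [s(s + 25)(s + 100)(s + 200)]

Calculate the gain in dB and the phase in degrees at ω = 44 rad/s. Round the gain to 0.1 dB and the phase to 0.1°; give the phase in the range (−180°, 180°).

At s = jω = j44:
zero (s+2): 2 + j44 → |·| = √(2²+44²) = √1940 ≈ 44.045, ∠ = arctan(44/2) ≈ 87.40°
zero (s+439): 439 + j44 → |·| = √(439²+44²) = √194657 ≈ 441.2, ∠ = arctan(44/439) ≈ 5.72°
pole (s+25): 25 + j44 → |·| = √(25²+44²) = √2561 ≈ 50.606, ∠ = arctan(44/25) ≈ 60.40°
pole (s+100): 100 + j44 → |·| = √(100²+44²) = √11936 ≈ 109.25, ∠ = arctan(44/100) ≈ 23.75°
pole (s+200): 200 + j44 → |·| = √(200²+44²) = √41936 ≈ 204.78, ∠ = arctan(44/200) ≈ 12.41°
pole at origin: |s| = 44, ∠ = 90.00° (in denominator)
|L| = 200 · 19433 / 4.9815e+07 ≈ 0.078021
Gain = 20 log₁₀(0.078021) ≈ -22.16 dB
∠L = 93.12° − 186.56° = -93.44°

-22.2 dB, -93.4°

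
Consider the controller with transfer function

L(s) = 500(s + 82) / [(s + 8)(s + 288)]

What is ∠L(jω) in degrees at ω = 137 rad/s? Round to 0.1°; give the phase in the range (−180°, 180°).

At s = jω = j137:
zero (s+82): 82 + j137 → |·| = √(82²+137²) = √25493 ≈ 159.67, ∠ = arctan(137/82) ≈ 59.10°
pole (s+8): 8 + j137 → |·| = √(8²+137²) = √18833 ≈ 137.23, ∠ = arctan(137/8) ≈ 86.66°
pole (s+288): 288 + j137 → |·| = √(288²+137²) = √101713 ≈ 318.92, ∠ = arctan(137/288) ≈ 25.44°
∠L = 59.10° − 112.10° = -53.00°

-53.0°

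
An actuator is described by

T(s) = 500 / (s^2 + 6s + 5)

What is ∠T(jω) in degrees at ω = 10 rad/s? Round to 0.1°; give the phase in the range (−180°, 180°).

Substitute s = j10:
Numerator: 500 = 500 + j0
Denominator: (j10)^2 + 6(j10) + 5 = -95 + j60
|N| = √(500² + 0²) ≈ 500, ∠N ≈ 0.00°
|D| = √(95² + 60²) ≈ 112.36, ∠D ≈ 147.72°
∠T = 0.00° − 147.72° = -147.72°

-147.7°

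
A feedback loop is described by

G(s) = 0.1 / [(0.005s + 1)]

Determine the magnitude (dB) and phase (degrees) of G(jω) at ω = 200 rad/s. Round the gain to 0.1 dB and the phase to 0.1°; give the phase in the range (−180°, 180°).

-23.0 dB, -45.0°

At ω = 200 rad/s:
pole (1 + j200·0.005) = 1 + j1 → |·| ≈ 1.4142, ∠ ≈ 45.00°
|G| = 0.1 · 1 / (1.4142) ≈ 0.070711
Gain = 20 log₁₀(0.070711) ≈ -23.01 dB
∠G = (0°) − (45.00°) = -45.00°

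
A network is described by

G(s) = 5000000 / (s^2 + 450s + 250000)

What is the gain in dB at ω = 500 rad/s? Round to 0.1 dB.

26.9 dB

At s = jω = j500:
quadratic: (j500)² + 450·j500 + 250000 = 0 + j225000 → |·| ≈ 2.25e+05, ∠ ≈ 90.00°
|G| = 5000000 / 2.25e+05 ≈ 22.222
Gain = 20 log₁₀(22.222) ≈ 26.94 dB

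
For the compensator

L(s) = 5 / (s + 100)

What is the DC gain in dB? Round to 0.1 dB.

-26.0 dB

L(0) = 5 / 100 = 0.05
20 log₁₀(0.05) ≈ -26.02 dB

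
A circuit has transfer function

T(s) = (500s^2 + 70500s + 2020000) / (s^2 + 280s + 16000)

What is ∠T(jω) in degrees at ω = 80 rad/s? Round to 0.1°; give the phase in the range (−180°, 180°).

35.0°

Substitute s = j80:
Numerator: 500(j80)^2 + 70500(j80) + 2020000 = -1180000 + j5640000
Denominator: (j80)^2 + 280(j80) + 16000 = 9600 + j22400
|N| = √(1180000² + 5640000²) ≈ 5.7621e+06, ∠N ≈ 101.82°
|D| = √(9600² + 22400²) ≈ 24370, ∠D ≈ 66.80°
∠T = 101.82° − 66.80° = 35.02°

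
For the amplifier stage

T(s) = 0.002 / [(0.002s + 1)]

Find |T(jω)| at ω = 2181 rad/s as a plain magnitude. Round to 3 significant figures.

0.000447

At ω = 2181 rad/s:
pole (1 + j2181·0.002) = 1 + j4.362 → |·| ≈ 4.4752, ∠ ≈ 77.09°
|T| = 0.002 · 1 / (4.4752) ≈ 0.00044691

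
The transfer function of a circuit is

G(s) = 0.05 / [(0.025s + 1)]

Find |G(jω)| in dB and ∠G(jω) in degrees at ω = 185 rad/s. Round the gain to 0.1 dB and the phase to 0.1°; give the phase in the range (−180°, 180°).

-39.5 dB, -77.8°

At ω = 185 rad/s:
pole (1 + j185·0.025) = 1 + j4.625 → |·| ≈ 4.7319, ∠ ≈ 77.80°
|G| = 0.05 · 1 / (4.7319) ≈ 0.010567
Gain = 20 log₁₀(0.010567) ≈ -39.52 dB
∠G = (0°) − (77.80°) = -77.80°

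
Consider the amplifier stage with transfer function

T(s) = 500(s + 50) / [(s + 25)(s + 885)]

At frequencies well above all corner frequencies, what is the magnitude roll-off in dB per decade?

-20 dB/decade

Each pole contributes −20 dB/decade at high frequency; each zero contributes +20 dB/decade.
Net: 1 zero(s) − 2 pole(s) → -20 dB/decade.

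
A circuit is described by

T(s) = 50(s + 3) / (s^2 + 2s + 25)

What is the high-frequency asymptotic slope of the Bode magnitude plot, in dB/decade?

-20 dB/decade

Each pole contributes −20 dB/decade at high frequency; each zero contributes +20 dB/decade.
Net: 1 zero(s) − 2 pole(s) → -20 dB/decade.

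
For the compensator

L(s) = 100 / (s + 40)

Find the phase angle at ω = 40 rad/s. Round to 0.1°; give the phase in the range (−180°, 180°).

At s = jω = j40:
pole (s+40): 40 + j40 → |·| = √(40²+40²) = √3200 ≈ 56.569, ∠ = arctan(40/40) ≈ 45.00°
∠L = 0.00° − 45.00° = -45.00°

-45.0°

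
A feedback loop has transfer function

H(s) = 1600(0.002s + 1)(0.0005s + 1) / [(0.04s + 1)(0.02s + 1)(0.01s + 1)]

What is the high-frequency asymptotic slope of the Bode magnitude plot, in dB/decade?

-20 dB/decade

Each pole contributes −20 dB/decade at high frequency; each zero contributes +20 dB/decade.
Net: 2 zero(s) − 3 pole(s) → -20 dB/decade.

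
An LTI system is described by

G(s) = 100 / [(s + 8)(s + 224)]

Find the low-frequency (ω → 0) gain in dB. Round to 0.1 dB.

G(0) = 100 / (8·224) ≈ 0.055804
20 log₁₀(0.055804) ≈ -25.07 dB

-25.1 dB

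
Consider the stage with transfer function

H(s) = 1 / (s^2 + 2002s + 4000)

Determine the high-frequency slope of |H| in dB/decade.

Each pole contributes −20 dB/decade at high frequency; each zero contributes +20 dB/decade.
Net: 0 zero(s) − 2 pole(s) → -40 dB/decade.

-40 dB/decade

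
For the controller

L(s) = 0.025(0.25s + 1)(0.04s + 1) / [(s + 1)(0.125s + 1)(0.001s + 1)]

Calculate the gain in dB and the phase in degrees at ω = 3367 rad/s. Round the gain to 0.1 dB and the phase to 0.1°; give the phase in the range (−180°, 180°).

At ω = 3367 rad/s:
zero (1 + j3367·0.25) = 1 + j841.75 → |·| ≈ 841.75, ∠ ≈ 89.93°
zero (1 + j3367·0.04) = 1 + j134.68 → |·| ≈ 134.68, ∠ ≈ 89.57°
pole (1 + j3367·1) = 1 + j3367 → |·| ≈ 3367, ∠ ≈ 89.98°
pole (1 + j3367·0.125) = 1 + j420.875 → |·| ≈ 420.88, ∠ ≈ 89.86°
pole (1 + j3367·0.001) = 1 + j3.367 → |·| ≈ 3.5124, ∠ ≈ 73.46°
|L| = 0.025 · 841.75 · 134.68 / (3367 · 420.88 · 3.5124) ≈ 0.0005694
Gain = 20 log₁₀(0.0005694) ≈ -64.89 dB
∠L = (89.93° + 89.57°) − (89.98° + 89.86° + 73.46°) = -73.80°

-64.9 dB, -73.8°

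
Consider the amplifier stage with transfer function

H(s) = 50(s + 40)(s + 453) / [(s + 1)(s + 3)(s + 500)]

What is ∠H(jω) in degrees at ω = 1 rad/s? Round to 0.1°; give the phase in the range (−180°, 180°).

At s = jω = j1:
zero (s+40): 40 + j1 → |·| = √(40²+1²) = √1601 ≈ 40.012, ∠ = arctan(1/40) ≈ 1.43°
zero (s+453): 453 + j1 → |·| = √(453²+1²) = √205210 ≈ 453, ∠ = arctan(1/453) ≈ 0.13°
pole (s+1): 1 + j1 → |·| = √(1²+1²) = √2 ≈ 1.4142, ∠ = arctan(1/1) ≈ 45.00°
pole (s+3): 3 + j1 → |·| = √(3²+1²) = √10 ≈ 3.1623, ∠ = arctan(1/3) ≈ 18.43°
pole (s+500): 500 + j1 → |·| = √(500²+1²) = √250001 ≈ 500, ∠ = arctan(1/500) ≈ 0.11°
∠H = 1.56° − 63.54° = -61.98°

-62.0°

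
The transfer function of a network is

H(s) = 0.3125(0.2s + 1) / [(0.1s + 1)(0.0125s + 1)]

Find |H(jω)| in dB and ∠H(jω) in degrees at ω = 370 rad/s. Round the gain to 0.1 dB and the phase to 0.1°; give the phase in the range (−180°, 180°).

-17.6 dB, -77.0°

At ω = 370 rad/s:
zero (1 + j370·0.2) = 1 + j74 → |·| ≈ 74.007, ∠ ≈ 89.23°
pole (1 + j370·0.1) = 1 + j37 → |·| ≈ 37.014, ∠ ≈ 88.45°
pole (1 + j370·0.0125) = 1 + j4.625 → |·| ≈ 4.7319, ∠ ≈ 77.80°
|H| = 0.3125 · 74.007 / (37.014 · 4.7319) ≈ 0.13204
Gain = 20 log₁₀(0.13204) ≈ -17.59 dB
∠H = (89.23°) − (88.45° + 77.80°) = -77.02°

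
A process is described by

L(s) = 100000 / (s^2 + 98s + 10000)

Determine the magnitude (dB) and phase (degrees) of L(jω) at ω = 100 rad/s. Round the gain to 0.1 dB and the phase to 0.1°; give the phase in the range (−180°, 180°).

At s = jω = j100:
quadratic: (j100)² + 98·j100 + 10000 = 0 + j9800 → |·| ≈ 9800, ∠ ≈ 90.00°
|L| = 100000 / 9800 ≈ 10.204
Gain = 20 log₁₀(10.204) ≈ 20.18 dB
∠L = 0.00° − 90.00° = -90.00°

20.2 dB, -90.0°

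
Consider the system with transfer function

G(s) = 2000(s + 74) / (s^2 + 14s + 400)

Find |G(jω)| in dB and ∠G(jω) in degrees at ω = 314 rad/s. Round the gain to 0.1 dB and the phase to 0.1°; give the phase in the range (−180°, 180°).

At s = jω = j314:
zero (s+74): 74 + j314 → |·| = √(74²+314²) = √104072 ≈ 322.6, ∠ = arctan(314/74) ≈ 76.74°
quadratic: (j314)² + 14·j314 + 400 = -98196 + j4396 → |·| ≈ 98294, ∠ ≈ 177.44°
|G| = 2000 · 322.6 / 98294 ≈ 6.564
Gain = 20 log₁₀(6.564) ≈ 16.34 dB
∠G = 76.74° − 177.44° = -100.70°

16.3 dB, -100.7°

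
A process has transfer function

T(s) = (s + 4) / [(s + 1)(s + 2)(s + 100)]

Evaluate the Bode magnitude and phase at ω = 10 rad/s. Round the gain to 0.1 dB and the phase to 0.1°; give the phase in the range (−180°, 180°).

-59.6 dB, -100.5°

At s = jω = j10:
zero (s+4): 4 + j10 → |·| = √(4²+10²) = √116 ≈ 10.77, ∠ = arctan(10/4) ≈ 68.20°
pole (s+1): 1 + j10 → |·| = √(1²+10²) = √101 ≈ 10.05, ∠ = arctan(10/1) ≈ 84.29°
pole (s+2): 2 + j10 → |·| = √(2²+10²) = √104 ≈ 10.198, ∠ = arctan(10/2) ≈ 78.69°
pole (s+100): 100 + j10 → |·| = √(100²+10²) = √10100 ≈ 100.5, ∠ = arctan(10/100) ≈ 5.71°
|T| = 1 · 10.77 / 10300 ≈ 0.0010456
Gain = 20 log₁₀(0.0010456) ≈ -59.61 dB
∠T = 68.20° − 168.69° = -100.49°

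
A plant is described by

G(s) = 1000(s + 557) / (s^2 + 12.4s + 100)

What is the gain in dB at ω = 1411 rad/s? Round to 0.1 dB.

-2.4 dB

At s = jω = j1411:
zero (s+557): 557 + j1411 → |·| = √(557²+1411²) = √2301170 ≈ 1517, ∠ = arctan(1411/557) ≈ 68.46°
quadratic: (j1411)² + 12.4·j1411 + 100 = -1990821 + j17496.4 → |·| ≈ 1.9909e+06, ∠ ≈ 179.50°
|G| = 1000 · 1517 / 1.9909e+06 ≈ 0.76197
Gain = 20 log₁₀(0.76197) ≈ -2.36 dB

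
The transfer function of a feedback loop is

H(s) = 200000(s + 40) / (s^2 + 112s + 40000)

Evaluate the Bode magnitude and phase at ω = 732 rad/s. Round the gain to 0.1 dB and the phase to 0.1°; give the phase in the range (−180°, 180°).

49.3 dB, -83.7°

At s = jω = j732:
zero (s+40): 40 + j732 → |·| = √(40²+732²) = √537424 ≈ 733.09, ∠ = arctan(732/40) ≈ 86.87°
quadratic: (j732)² + 112·j732 + 40000 = -495824 + j81984 → |·| ≈ 5.0256e+05, ∠ ≈ 170.61°
|H| = 200000 · 733.09 / 5.0256e+05 ≈ 291.74
Gain = 20 log₁₀(291.74) ≈ 49.30 dB
∠H = 86.87° − 170.61° = -83.74°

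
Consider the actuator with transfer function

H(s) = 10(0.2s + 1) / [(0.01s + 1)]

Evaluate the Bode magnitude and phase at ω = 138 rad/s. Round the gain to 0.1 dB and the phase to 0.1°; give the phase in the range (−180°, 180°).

44.2 dB, 33.9°

At ω = 138 rad/s:
zero (1 + j138·0.2) = 1 + j27.6 → |·| ≈ 27.618, ∠ ≈ 87.92°
pole (1 + j138·0.01) = 1 + j1.38 → |·| ≈ 1.7042, ∠ ≈ 54.07°
|H| = 10 · 27.618 / (1.7042) ≈ 162.06
Gain = 20 log₁₀(162.06) ≈ 44.19 dB
∠H = (87.92°) − (54.07°) = 33.85°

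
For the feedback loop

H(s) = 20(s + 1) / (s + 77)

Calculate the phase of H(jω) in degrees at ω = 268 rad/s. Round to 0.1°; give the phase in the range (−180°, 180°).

15.8°

At s = jω = j268:
zero (s+1): 1 + j268 → |·| = √(1²+268²) = √71825 ≈ 268, ∠ = arctan(268/1) ≈ 89.79°
pole (s+77): 77 + j268 → |·| = √(77²+268²) = √77753 ≈ 278.84, ∠ = arctan(268/77) ≈ 73.97°
∠H = 89.79° − 73.97° = 15.82°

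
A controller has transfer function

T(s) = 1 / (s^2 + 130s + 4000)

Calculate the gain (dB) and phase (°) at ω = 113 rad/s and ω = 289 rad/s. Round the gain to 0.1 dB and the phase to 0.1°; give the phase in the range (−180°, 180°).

Substitute s = j113:
Numerator: 1 = 1 + j0
Denominator: (j113)^2 + 130(j113) + 4000 = -8769 + j14690
|N| = √(1² + 0²) ≈ 1, ∠N ≈ 0.00°
|D| = √(8769² + 14690²) ≈ 17108, ∠D ≈ 120.83°
|T| = 1 / 17108 ≈ 5.8452e-05
Gain = 20 log₁₀(5.8452e-05) ≈ -84.66 dB
∠T = 0.00° − 120.83° = -120.83°

Substitute s = j289:
Numerator: 1 = 1 + j0
Denominator: (j289)^2 + 130(j289) + 4000 = -79521 + j37570
|N| = √(1² + 0²) ≈ 1, ∠N ≈ 0.00°
|D| = √(79521² + 37570²) ≈ 87949, ∠D ≈ 154.71°
|T| = 1 / 87949 ≈ 1.137e-05
Gain = 20 log₁₀(1.137e-05) ≈ -98.88 dB
∠T = 0.00° − 154.71° = -154.71°

ω = 113: -84.7 dB, -120.8°; ω = 289: -98.9 dB, -154.7°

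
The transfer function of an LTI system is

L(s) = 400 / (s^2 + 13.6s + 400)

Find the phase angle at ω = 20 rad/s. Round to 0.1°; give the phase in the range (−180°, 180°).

-90.0°

At s = jω = j20:
quadratic: (j20)² + 13.6·j20 + 400 = 0 + j272 → |·| ≈ 272, ∠ ≈ 90.00°
∠L = 0.00° − 90.00° = -90.00°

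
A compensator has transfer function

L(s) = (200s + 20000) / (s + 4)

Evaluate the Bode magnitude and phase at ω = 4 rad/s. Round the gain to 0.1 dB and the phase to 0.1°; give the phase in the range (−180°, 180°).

Substitute s = j4:
Numerator: 200(j4) + 20000 = 20000 + j800
Denominator: (j4) + 4 = 4 + j4
|N| = √(20000² + 800²) ≈ 20016, ∠N ≈ 2.29°
|D| = √(4² + 4²) ≈ 5.6569, ∠D ≈ 45.00°
|L| = 20016 / 5.6569 ≈ 3538.3
Gain = 20 log₁₀(3538.3) ≈ 70.98 dB
∠L = 2.29° − 45.00° = -42.71°

71.0 dB, -42.7°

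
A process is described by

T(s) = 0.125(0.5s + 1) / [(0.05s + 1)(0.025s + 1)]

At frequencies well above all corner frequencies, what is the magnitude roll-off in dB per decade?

-20 dB/decade

Each pole contributes −20 dB/decade at high frequency; each zero contributes +20 dB/decade.
Net: 1 zero(s) − 2 pole(s) → -20 dB/decade.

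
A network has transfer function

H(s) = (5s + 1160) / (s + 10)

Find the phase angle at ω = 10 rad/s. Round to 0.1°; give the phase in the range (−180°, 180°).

Substitute s = j10:
Numerator: 5(j10) + 1160 = 1160 + j50
Denominator: (j10) + 10 = 10 + j10
|N| = √(1160² + 50²) ≈ 1161.1, ∠N ≈ 2.47°
|D| = √(10² + 10²) ≈ 14.142, ∠D ≈ 45.00°
∠H = 2.47° − 45.00° = -42.53°

-42.5°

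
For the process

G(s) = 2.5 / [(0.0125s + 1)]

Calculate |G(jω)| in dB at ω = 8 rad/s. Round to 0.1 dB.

7.9 dB

At ω = 8 rad/s:
pole (1 + j8·0.0125) = 1 + j0.1 → |·| ≈ 1.005, ∠ ≈ 5.71°
|G| = 2.5 · 1 / (1.005) ≈ 2.4876
Gain = 20 log₁₀(2.4876) ≈ 7.92 dB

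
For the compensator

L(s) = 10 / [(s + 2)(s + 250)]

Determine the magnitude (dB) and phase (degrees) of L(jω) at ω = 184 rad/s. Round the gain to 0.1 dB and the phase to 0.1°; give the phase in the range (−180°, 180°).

-75.1 dB, -125.7°

At s = jω = j184:
pole (s+2): 2 + j184 → |·| = √(2²+184²) = √33860 ≈ 184.01, ∠ = arctan(184/2) ≈ 89.38°
pole (s+250): 250 + j184 → |·| = √(250²+184²) = √96356 ≈ 310.41, ∠ = arctan(184/250) ≈ 36.35°
|L| = 10 / 57119 ≈ 0.00017507
Gain = 20 log₁₀(0.00017507) ≈ -75.14 dB
∠L = 0.00° − 125.73° = -125.73°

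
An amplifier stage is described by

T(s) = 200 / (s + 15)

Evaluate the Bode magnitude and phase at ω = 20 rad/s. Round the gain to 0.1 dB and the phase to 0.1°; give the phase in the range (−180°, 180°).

18.1 dB, -53.1°

Substitute s = j20:
Numerator: 200 = 200 + j0
Denominator: (j20) + 15 = 15 + j20
|N| = √(200² + 0²) ≈ 200, ∠N ≈ 0.00°
|D| = √(15² + 20²) ≈ 25, ∠D ≈ 53.13°
|T| = 200 / 25 ≈ 8
Gain = 20 log₁₀(8) ≈ 18.06 dB
∠T = 0.00° − 53.13° = -53.13°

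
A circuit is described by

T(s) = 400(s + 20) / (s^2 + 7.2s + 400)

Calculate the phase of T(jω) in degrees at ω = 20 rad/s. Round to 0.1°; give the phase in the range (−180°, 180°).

At s = jω = j20:
zero (s+20): 20 + j20 → |·| = √(20²+20²) = √800 ≈ 28.284, ∠ = arctan(20/20) ≈ 45.00°
quadratic: (j20)² + 7.2·j20 + 400 = 0 + j144 → |·| ≈ 144, ∠ ≈ 90.00°
∠T = 45.00° − 90.00° = -45.00°

-45.0°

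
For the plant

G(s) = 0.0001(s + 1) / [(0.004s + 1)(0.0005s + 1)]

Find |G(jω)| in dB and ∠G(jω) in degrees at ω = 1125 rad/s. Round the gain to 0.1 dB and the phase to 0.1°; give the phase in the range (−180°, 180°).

-33.4 dB, -16.9°

At ω = 1125 rad/s:
zero (1 + j1125·1) = 1 + j1125 → |·| ≈ 1125, ∠ ≈ 89.95°
pole (1 + j1125·0.004) = 1 + j4.5 → |·| ≈ 4.6098, ∠ ≈ 77.47°
pole (1 + j1125·0.0005) = 1 + j0.5625 → |·| ≈ 1.1473, ∠ ≈ 29.36°
|G| = 0.0001 · 1125 / (4.6098 · 1.1473) ≈ 0.021271
Gain = 20 log₁₀(0.021271) ≈ -33.44 dB
∠G = (89.95°) − (77.47° + 29.36°) = -16.88°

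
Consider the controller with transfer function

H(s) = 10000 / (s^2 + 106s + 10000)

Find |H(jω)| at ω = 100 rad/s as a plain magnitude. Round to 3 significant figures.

0.943

At s = jω = j100:
quadratic: (j100)² + 106·j100 + 10000 = 0 + j10600 → |·| ≈ 10600, ∠ ≈ 90.00°
|H| = 10000 / 10600 ≈ 0.9434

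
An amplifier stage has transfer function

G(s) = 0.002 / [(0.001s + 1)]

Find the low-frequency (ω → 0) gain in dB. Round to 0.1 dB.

G(0) = 0.002 · 1 / 1 = 0.002
20 log₁₀(0.002) ≈ -53.98 dB

-54.0 dB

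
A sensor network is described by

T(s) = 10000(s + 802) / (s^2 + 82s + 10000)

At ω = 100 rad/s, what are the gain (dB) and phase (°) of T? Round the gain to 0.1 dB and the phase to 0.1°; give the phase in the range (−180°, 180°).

59.9 dB, -82.9°

At s = jω = j100:
zero (s+802): 802 + j100 → |·| = √(802²+100²) = √653204 ≈ 808.21, ∠ = arctan(100/802) ≈ 7.11°
quadratic: (j100)² + 82·j100 + 10000 = 0 + j8200 → |·| ≈ 8200, ∠ ≈ 90.00°
|T| = 10000 · 808.21 / 8200 ≈ 985.62
Gain = 20 log₁₀(985.62) ≈ 59.87 dB
∠T = 7.11° − 90.00° = -82.89°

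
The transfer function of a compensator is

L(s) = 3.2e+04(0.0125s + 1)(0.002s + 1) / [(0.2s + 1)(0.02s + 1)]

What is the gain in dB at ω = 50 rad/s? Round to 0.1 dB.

At ω = 50 rad/s:
zero (1 + j50·0.0125) = 1 + j0.625 → |·| ≈ 1.1792, ∠ ≈ 32.01°
zero (1 + j50·0.002) = 1 + j0.1 → |·| ≈ 1.005, ∠ ≈ 5.71°
pole (1 + j50·0.2) = 1 + j10 → |·| ≈ 10.05, ∠ ≈ 84.29°
pole (1 + j50·0.02) = 1 + j1 → |·| ≈ 1.4142, ∠ ≈ 45.00°
|L| = 3.2e+04 · 1.1792 · 1.005 / (10.05 · 1.4142) ≈ 2668.3
Gain = 20 log₁₀(2668.3) ≈ 68.52 dB

68.5 dB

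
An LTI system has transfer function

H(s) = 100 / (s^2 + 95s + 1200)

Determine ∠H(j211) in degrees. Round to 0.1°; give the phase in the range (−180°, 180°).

-155.2°

Substitute s = j211:
Numerator: 100 = 100 + j0
Denominator: (j211)^2 + 95(j211) + 1200 = -43321 + j20045
|N| = √(100² + 0²) ≈ 100, ∠N ≈ 0.00°
|D| = √(43321² + 20045²) ≈ 47734, ∠D ≈ 155.17°
∠H = 0.00° − 155.17° = -155.17°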